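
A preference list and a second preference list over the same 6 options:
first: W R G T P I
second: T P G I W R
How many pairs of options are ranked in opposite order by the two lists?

10

Assign each item its position (1..6) in the first ordering, then rewrite the second ordering as that position sequence:
positions: W→1, R→2, G→3, T→4, P→5, I→6
second ordering as positions: [4, 5, 3, 6, 1, 2]
Discordant pairs = inversions in this position sequence.
4: 3, 1, 2 → 3
5: 3, 1, 2 → 3
3: 1, 2 → 2
6: 1, 2 → 2
1: 0
2: 0
Total: 3 + 3 + 2 + 2 + 0 + 0 = 10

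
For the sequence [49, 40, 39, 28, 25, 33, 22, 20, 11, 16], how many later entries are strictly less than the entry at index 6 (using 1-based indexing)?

The element at index 6 is 33.
Elements after it: 22, 20, 11, 16
Those smaller than 33: 22, 20, 11, 16

4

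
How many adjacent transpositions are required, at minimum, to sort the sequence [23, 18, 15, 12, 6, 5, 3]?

21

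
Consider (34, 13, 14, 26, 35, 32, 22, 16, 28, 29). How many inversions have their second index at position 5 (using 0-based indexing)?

The element at index 5 is 32.
Elements before it: 34, 13, 14, 26, 35
Those larger than 32: 34, 35

2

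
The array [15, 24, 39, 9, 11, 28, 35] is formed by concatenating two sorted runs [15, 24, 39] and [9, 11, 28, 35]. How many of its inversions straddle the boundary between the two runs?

8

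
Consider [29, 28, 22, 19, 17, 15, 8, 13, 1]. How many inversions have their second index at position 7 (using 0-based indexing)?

6

The element at index 7 is 13.
Elements before it: 29, 28, 22, 19, 17, 15, 8
Those larger than 13: 29, 28, 22, 19, 17, 15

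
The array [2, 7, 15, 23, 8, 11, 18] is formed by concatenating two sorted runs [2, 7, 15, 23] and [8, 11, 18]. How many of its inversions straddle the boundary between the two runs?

Cross-inversions: 5

Take each right-half value and tally the left-half values above it:
r = 8: 15, 23 → 2
r = 11: 15, 23 → 2
r = 18: 23 → 1
Cross-inversions: 2 + 2 + 1 = 5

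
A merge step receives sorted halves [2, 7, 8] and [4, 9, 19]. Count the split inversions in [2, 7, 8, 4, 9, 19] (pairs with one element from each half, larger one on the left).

2

For each element r of the right run, count left-run elements greater than r:
r = 4: 7, 8 → 2
r = 9: none → 0
r = 19: none → 0
Cross-inversions: 2 + 0 + 0 = 2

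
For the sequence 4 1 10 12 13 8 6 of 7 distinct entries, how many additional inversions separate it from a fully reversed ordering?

13 inversions short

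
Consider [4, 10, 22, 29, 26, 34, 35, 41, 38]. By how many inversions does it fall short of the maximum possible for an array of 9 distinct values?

Maximum inversions for 9 distinct elements is C(9, 2) = 9·8/2 = 36.
Current inversions — for each element, count later smaller elements:
4: 0
10: 0
22: 0
29: 1
26: 0
34: 0
35: 0
41: 1
38: 0
Current total: 0 + 0 + 0 + 1 + 0 + 0 + 0 + 1 + 0 = 2
Shortfall: 36 − 2 = 34

34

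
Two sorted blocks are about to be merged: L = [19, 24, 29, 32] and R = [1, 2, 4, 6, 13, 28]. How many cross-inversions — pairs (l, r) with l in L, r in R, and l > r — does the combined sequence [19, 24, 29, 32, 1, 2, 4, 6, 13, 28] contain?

Take each right-half value and tally the left-half values above it:
r = 1: 19, 24, 29, 32 → 4
r = 2: 19, 24, 29, 32 → 4
r = 4: 19, 24, 29, 32 → 4
r = 6: 19, 24, 29, 32 → 4
r = 13: 19, 24, 29, 32 → 4
r = 28: 29, 32 → 2
Cross-inversions: 4 + 4 + 4 + 4 + 4 + 2 = 22

22 split inversions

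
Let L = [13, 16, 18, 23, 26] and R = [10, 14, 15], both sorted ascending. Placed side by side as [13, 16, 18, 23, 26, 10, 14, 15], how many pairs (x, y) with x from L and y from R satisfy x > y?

13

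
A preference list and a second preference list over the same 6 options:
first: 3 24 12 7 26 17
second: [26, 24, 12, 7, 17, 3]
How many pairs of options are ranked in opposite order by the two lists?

8

Assign each item its position (1..6) in the first ordering, then rewrite the second ordering as that position sequence:
positions: 3→1, 24→2, 12→3, 7→4, 26→5, 17→6
second ordering as positions: [5, 2, 3, 4, 6, 1]
Discordant pairs = inversions in this position sequence.
5: 2, 3, 4, 1 → 4
2: 1 → 1
3: 1 → 1
4: 1 → 1
6: 1 → 1
1: 0
Total: 4 + 1 + 1 + 1 + 1 + 0 = 8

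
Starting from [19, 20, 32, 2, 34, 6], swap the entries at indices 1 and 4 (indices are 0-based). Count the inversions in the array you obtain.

There are 10 inversions.

Positions 1 and 4 hold 20 and 34; after swapping, the array is [19, 34, 32, 2, 20, 6].
Sweep left to right; for each value list the smaller values that follow it:
19: 2
34: 4
32: 3
2: 0
20: 1
6: 0
Sum: 2 + 4 + 3 + 0 + 1 + 0 = 10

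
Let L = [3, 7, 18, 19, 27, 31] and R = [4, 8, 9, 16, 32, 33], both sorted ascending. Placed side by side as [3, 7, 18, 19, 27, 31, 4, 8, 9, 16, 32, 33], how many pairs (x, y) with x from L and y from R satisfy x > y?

17 cross-inversions

Count, for every r in R, how many entries of L exceed r:
r = 4: 7, 18, 19, 27, 31 → 5
r = 8: 18, 19, 27, 31 → 4
r = 9: 18, 19, 27, 31 → 4
r = 16: 18, 19, 27, 31 → 4
r = 32: none → 0
r = 33: none → 0
Cross-inversions: 5 + 4 + 4 + 4 + 0 + 0 = 17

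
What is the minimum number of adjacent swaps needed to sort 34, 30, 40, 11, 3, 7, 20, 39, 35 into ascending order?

18

Minimum adjacent swaps = number of inversions (each swap of adjacent out-of-order elements removes one inversion and no swap can remove more).
Count inversions — for each element, later elements that are smaller:
34: 30, 11, 3, 7, 20 → 5
30: 11, 3, 7, 20 → 4
40: 11, 3, 7, 20, 39, 35 → 6
11: 3, 7 → 2
3: none → 0
7: none → 0
20: none → 0
39: 35 → 1
35: none → 0
Total inversions: 5 + 4 + 6 + 2 + 0 + 0 + 0 + 1 + 0 = 18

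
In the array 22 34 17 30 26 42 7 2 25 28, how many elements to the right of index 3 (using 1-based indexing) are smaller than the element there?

The element at index 3 is 17.
Elements after it: 30, 26, 42, 7, 2, 25, 28
Those smaller than 17: 7, 2

2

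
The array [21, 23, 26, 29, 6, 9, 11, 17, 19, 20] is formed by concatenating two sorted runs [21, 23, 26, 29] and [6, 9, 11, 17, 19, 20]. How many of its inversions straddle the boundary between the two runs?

24 cross-inversions

Count, for every r in R, how many entries of L exceed r:
r = 6: 21, 23, 26, 29 → 4
r = 9: 21, 23, 26, 29 → 4
r = 11: 21, 23, 26, 29 → 4
r = 17: 21, 23, 26, 29 → 4
r = 19: 21, 23, 26, 29 → 4
r = 20: 21, 23, 26, 29 → 4
Cross-inversions: 4 + 4 + 4 + 4 + 4 + 4 = 24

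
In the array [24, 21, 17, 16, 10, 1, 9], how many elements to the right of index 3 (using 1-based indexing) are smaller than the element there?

4

The element at index 3 is 17.
Elements after it: 16, 10, 1, 9
Those smaller than 17: 16, 10, 1, 9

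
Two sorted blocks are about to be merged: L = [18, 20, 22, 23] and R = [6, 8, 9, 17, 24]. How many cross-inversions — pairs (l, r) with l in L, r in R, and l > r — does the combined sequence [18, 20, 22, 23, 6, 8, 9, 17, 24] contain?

Take each right-half value and tally the left-half values above it:
r = 6: 18, 20, 22, 23 → 4
r = 8: 18, 20, 22, 23 → 4
r = 9: 18, 20, 22, 23 → 4
r = 17: 18, 20, 22, 23 → 4
r = 24: none → 0
Cross-inversions: 4 + 4 + 4 + 4 + 0 = 16

16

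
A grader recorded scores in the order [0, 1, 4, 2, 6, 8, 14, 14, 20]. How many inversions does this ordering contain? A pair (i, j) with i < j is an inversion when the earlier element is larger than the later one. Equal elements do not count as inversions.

1 inversion

For each element, count later entries that are smaller:
0: 0
1: 0
4: 1
2: 0
6: 0
8: 0
14: 0
14: 0
20: 0
Sum: 0 + 0 + 1 + 0 + 0 + 0 + 0 + 0 + 0 = 1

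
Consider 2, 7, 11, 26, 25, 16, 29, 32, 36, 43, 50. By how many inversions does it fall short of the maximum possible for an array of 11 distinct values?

52

Maximum inversions for 11 distinct elements is C(11, 2) = 11·10/2 = 55.
Current inversions — for each element, count later smaller elements:
2: 0
7: 0
11: 0
26: 2
25: 1
16: 0
29: 0
32: 0
36: 0
43: 0
50: 0
Current total: 0 + 0 + 0 + 2 + 1 + 0 + 0 + 0 + 0 + 0 + 0 = 3
Shortfall: 55 − 3 = 52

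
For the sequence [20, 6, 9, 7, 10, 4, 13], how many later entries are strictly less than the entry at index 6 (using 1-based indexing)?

The element at index 6 is 4.
Elements after it: 13
None of them are smaller than 4.

0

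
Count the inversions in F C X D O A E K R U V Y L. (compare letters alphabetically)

Sweep left to right; for each value list the smaller values that follow it:
F: 4
C: 1
X: 9
D: 1
O: 4
A: 0
E: 0
K: 0
R: 1
U: 1
V: 1
Y: 1
L: 0
Sum: 4 + 1 + 9 + 1 + 4 + 0 + 0 + 0 + 1 + 1 + 1 + 1 + 0 = 23

23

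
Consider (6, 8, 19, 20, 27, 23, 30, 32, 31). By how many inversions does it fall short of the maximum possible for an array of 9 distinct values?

34

Maximum inversions for 9 distinct elements is C(9, 2) = 9·8/2 = 36.
Current inversions — for each element, count later smaller elements:
6: 0
8: 0
19: 0
20: 0
27: 1
23: 0
30: 0
32: 1
31: 0
Current total: 0 + 0 + 0 + 0 + 1 + 0 + 0 + 1 + 0 = 2
Shortfall: 36 − 2 = 34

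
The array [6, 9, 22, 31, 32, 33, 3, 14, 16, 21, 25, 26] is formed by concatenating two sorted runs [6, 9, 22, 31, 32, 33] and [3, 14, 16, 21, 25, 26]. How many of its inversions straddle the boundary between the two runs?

24

Take each right-half value and tally the left-half values above it:
r = 3: 6, 9, 22, 31, 32, 33 → 6
r = 14: 22, 31, 32, 33 → 4
r = 16: 22, 31, 32, 33 → 4
r = 21: 22, 31, 32, 33 → 4
r = 25: 31, 32, 33 → 3
r = 26: 31, 32, 33 → 3
Cross-inversions: 6 + 4 + 4 + 4 + 3 + 3 = 24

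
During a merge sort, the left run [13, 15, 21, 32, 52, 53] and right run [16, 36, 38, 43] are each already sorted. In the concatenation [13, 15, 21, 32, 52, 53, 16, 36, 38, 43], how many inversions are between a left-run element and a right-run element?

10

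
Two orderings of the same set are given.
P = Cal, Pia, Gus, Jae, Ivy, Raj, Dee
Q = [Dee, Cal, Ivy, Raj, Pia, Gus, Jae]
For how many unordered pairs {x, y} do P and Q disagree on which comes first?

Assign each item its position (1..7) in the first ordering, then rewrite the second ordering as that position sequence:
positions: Cal→1, Pia→2, Gus→3, Jae→4, Ivy→5, Raj→6, Dee→7
second ordering as positions: [7, 1, 5, 6, 2, 3, 4]
Discordant pairs = inversions in this position sequence.
7: 1, 5, 6, 2, 3, 4 → 6
1: 0
5: 2, 3, 4 → 3
6: 2, 3, 4 → 3
2: 0
3: 0
4: 0
Total: 6 + 0 + 3 + 3 + 0 + 0 + 0 = 12

Disagreeing pairs: 12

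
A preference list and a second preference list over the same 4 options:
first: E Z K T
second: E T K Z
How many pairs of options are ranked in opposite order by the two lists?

Assign each item its position (1..4) in the first ordering, then rewrite the second ordering as that position sequence:
positions: E→1, Z→2, K→3, T→4
second ordering as positions: [1, 4, 3, 2]
Discordant pairs = inversions in this position sequence.
1: 0
4: 3, 2 → 2
3: 2 → 1
2: 0
Total: 0 + 2 + 1 + 0 = 3

There are 3 pairs.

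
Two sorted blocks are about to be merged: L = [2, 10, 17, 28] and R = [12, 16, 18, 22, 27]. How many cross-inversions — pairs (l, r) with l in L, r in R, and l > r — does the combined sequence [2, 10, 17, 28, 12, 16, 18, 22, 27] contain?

7

Count, for every r in R, how many entries of L exceed r:
r = 12: 17, 28 → 2
r = 16: 17, 28 → 2
r = 18: 28 → 1
r = 22: 28 → 1
r = 27: 28 → 1
Cross-inversions: 2 + 2 + 1 + 1 + 1 = 7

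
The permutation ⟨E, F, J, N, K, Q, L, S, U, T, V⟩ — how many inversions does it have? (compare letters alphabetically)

4 out-of-order pairs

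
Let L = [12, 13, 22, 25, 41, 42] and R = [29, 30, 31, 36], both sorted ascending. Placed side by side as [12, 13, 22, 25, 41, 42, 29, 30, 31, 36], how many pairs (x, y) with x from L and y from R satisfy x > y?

Take each right-half value and tally the left-half values above it:
r = 29: 41, 42 → 2
r = 30: 41, 42 → 2
r = 31: 41, 42 → 2
r = 36: 41, 42 → 2
Cross-inversions: 2 + 2 + 2 + 2 = 8

8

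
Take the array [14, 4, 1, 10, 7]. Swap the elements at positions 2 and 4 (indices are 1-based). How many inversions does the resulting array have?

Positions 2 and 4 hold 4 and 10; after swapping, the array is [14, 10, 1, 4, 7].
Count, for each position, how many later elements it exceeds:
14: 4
10: 3
1: 0
4: 0
7: 0
Sum: 4 + 3 + 0 + 0 + 0 = 7

7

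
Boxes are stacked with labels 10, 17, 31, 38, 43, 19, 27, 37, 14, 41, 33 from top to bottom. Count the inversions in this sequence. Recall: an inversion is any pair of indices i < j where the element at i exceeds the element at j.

Sweep left to right; for each value list the smaller values that follow it:
10: 0
17: 1
31: 3
38: 5
43: 6
19: 1
27: 1
37: 2
14: 0
41: 1
33: 0
Sum: 0 + 1 + 3 + 5 + 6 + 1 + 1 + 2 + 0 + 1 + 0 = 20

20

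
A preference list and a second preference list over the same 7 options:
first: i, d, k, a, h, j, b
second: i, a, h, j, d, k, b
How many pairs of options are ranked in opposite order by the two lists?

6

Assign each item its position (1..7) in the first ordering, then rewrite the second ordering as that position sequence:
positions: i→1, d→2, k→3, a→4, h→5, j→6, b→7
second ordering as positions: [1, 4, 5, 6, 2, 3, 7]
Discordant pairs = inversions in this position sequence.
1: 0
4: 2, 3 → 2
5: 2, 3 → 2
6: 2, 3 → 2
2: 0
3: 0
7: 0
Total: 0 + 2 + 2 + 2 + 0 + 0 + 0 = 6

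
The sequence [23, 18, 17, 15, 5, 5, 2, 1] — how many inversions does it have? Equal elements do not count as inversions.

For each element, count later entries that are smaller:
23: 7
18: 6
17: 5
15: 4
5: 2
5: 2
2: 1
1: 0
Sum: 7 + 6 + 5 + 4 + 2 + 2 + 1 + 0 = 27

27 inversions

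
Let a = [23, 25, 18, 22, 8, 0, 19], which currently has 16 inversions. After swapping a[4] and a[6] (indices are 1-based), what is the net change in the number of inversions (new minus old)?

-3

Positions 4 and 6 hold 22 and 0; after swapping, the array is [23, 25, 18, 0, 8, 22, 19].
Sweep left to right; for each value list the smaller values that follow it:
23 → 18, 0, 8, 22, 19 → 5
25 → 18, 0, 8, 22, 19 → 5
18 → 0, 8 → 2
0 → none → 0
8 → none → 0
22 → 19 → 1
19 → none → 0
Sum: 5 + 5 + 2 + 0 + 0 + 1 + 0 = 13
Change: 13 − 16 = -3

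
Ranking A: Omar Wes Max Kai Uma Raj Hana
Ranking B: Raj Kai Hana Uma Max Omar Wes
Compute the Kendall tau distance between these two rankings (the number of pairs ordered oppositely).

There are 17 discordant pairs.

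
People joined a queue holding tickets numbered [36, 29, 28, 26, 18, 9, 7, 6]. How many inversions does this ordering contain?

28

Count, for each position, how many later elements it exceeds:
36 → 29, 28, 26, 18, 9, 7, 6 → 7
29 → 28, 26, 18, 9, 7, 6 → 6
28 → 26, 18, 9, 7, 6 → 5
26 → 18, 9, 7, 6 → 4
18 → 9, 7, 6 → 3
9 → 7, 6 → 2
7 → 6 → 1
6 → none → 0
Sum: 7 + 6 + 5 + 4 + 3 + 2 + 1 + 0 = 28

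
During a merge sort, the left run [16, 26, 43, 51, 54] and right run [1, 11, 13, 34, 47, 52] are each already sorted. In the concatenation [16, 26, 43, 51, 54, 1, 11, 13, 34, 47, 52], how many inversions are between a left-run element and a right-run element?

Cross-inversions: 21

Count, for every r in R, how many entries of L exceed r:
r = 1: 16, 26, 43, 51, 54 → 5
r = 11: 16, 26, 43, 51, 54 → 5
r = 13: 16, 26, 43, 51, 54 → 5
r = 34: 43, 51, 54 → 3
r = 47: 51, 54 → 2
r = 52: 54 → 1
Cross-inversions: 5 + 5 + 5 + 3 + 2 + 1 = 21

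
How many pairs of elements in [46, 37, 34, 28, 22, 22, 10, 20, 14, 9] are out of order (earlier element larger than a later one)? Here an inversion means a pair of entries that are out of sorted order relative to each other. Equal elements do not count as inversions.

There are 42 inversions.

For each element, count later entries that are smaller:
46 → 37, 34, 28, 22, 22, 10, 20, 14, 9 → 9
37 → 34, 28, 22, 22, 10, 20, 14, 9 → 8
34 → 28, 22, 22, 10, 20, 14, 9 → 7
28 → 22, 22, 10, 20, 14, 9 → 6
22 → 10, 20, 14, 9 → 4
22 → 10, 20, 14, 9 → 4
10 → 9 → 1
20 → 14, 9 → 2
14 → 9 → 1
9 → none → 0
Sum: 9 + 8 + 7 + 6 + 4 + 4 + 1 + 2 + 1 + 0 = 42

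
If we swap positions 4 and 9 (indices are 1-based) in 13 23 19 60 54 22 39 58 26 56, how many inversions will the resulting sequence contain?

7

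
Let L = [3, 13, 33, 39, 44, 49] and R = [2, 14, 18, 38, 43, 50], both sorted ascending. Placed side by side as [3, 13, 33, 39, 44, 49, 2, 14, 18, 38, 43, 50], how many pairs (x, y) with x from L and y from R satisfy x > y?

Cross-inversions: 19

Count, for every r in R, how many entries of L exceed r:
r = 2: 3, 13, 33, 39, 44, 49 → 6
r = 14: 33, 39, 44, 49 → 4
r = 18: 33, 39, 44, 49 → 4
r = 38: 39, 44, 49 → 3
r = 43: 44, 49 → 2
r = 50: none → 0
Cross-inversions: 6 + 4 + 4 + 3 + 2 + 0 = 19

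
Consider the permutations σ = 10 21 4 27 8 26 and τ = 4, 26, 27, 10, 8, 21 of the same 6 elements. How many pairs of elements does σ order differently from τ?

Discordant pairs: 9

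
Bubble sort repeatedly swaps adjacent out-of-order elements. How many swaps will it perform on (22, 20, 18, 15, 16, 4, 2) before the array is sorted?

20 swaps

Each adjacent swap fixes exactly one inversion, so the minimum swap count equals the number of inversions.
Count inversions — for each element, later elements that are smaller:
22: 20, 18, 15, 16, 4, 2 → 6
20: 18, 15, 16, 4, 2 → 5
18: 15, 16, 4, 2 → 4
15: 4, 2 → 2
16: 4, 2 → 2
4: 2 → 1
2: none → 0
Total inversions: 6 + 5 + 4 + 2 + 2 + 1 + 0 = 20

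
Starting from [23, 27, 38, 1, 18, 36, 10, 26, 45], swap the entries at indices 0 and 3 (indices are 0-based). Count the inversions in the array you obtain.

14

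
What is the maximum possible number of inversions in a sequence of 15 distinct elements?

Inversions: 105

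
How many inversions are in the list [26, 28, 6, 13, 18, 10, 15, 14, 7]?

24 out-of-order pairs

For each element, count later entries that are smaller:
26 → 6, 13, 18, 10, 15, 14, 7 → 7
28 → 6, 13, 18, 10, 15, 14, 7 → 7
6 → none → 0
13 → 10, 7 → 2
18 → 10, 15, 14, 7 → 4
10 → 7 → 1
15 → 14, 7 → 2
14 → 7 → 1
7 → none → 0
Sum: 7 + 7 + 0 + 2 + 4 + 1 + 2 + 1 + 0 = 24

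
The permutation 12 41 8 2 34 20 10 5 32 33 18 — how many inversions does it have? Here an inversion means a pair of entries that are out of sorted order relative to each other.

27

Count, for each position, how many later elements it exceeds:
12: 4
41: 9
8: 2
2: 0
34: 6
20: 3
10: 1
5: 0
32: 1
33: 1
18: 0
Sum: 4 + 9 + 2 + 0 + 6 + 3 + 1 + 0 + 1 + 1 + 0 = 27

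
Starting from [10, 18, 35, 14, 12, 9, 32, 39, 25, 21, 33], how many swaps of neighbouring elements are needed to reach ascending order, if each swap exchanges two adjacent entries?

Adjacent swaps: 20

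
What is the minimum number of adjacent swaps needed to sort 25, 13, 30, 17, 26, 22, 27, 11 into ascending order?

Minimum adjacent swaps = number of inversions (each swap of adjacent out-of-order elements removes one inversion and no swap can remove more).
Count inversions — for each element, later elements that are smaller:
25: 13, 17, 22, 11 → 4
13: 11 → 1
30: 17, 26, 22, 27, 11 → 5
17: 11 → 1
26: 22, 11 → 2
22: 11 → 1
27: 11 → 1
11: none → 0
Total inversions: 4 + 1 + 5 + 1 + 2 + 1 + 1 + 0 = 15

Swaps: 15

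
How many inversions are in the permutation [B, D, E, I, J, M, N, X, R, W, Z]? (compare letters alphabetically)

2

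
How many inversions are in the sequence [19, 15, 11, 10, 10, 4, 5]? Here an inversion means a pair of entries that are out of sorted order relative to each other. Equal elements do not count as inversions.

19 inversions

For each element, count later entries that are smaller:
19 → 15, 11, 10, 10, 4, 5 → 6
15 → 11, 10, 10, 4, 5 → 5
11 → 10, 10, 4, 5 → 4
10 → 4, 5 → 2
10 → 4, 5 → 2
4 → none → 0
5 → none → 0
Sum: 6 + 5 + 4 + 2 + 2 + 0 + 0 = 19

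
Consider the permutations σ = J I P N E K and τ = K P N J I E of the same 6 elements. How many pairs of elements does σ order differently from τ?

Assign each item its position (1..6) in the first ordering, then rewrite the second ordering as that position sequence:
positions: J→1, I→2, P→3, N→4, E→5, K→6
second ordering as positions: [6, 3, 4, 1, 2, 5]
Discordant pairs = inversions in this position sequence.
6: 3, 4, 1, 2, 5 → 5
3: 1, 2 → 2
4: 1, 2 → 2
1: 0
2: 0
5: 0
Total: 5 + 2 + 2 + 0 + 0 + 0 = 9

9 discordant pairs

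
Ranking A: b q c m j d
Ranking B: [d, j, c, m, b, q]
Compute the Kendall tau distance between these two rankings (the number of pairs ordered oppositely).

13

Assign each item its position (1..6) in the first ordering, then rewrite the second ordering as that position sequence:
positions: b→1, q→2, c→3, m→4, j→5, d→6
second ordering as positions: [6, 5, 3, 4, 1, 2]
Discordant pairs = inversions in this position sequence.
6: 5, 3, 4, 1, 2 → 5
5: 3, 4, 1, 2 → 4
3: 1, 2 → 2
4: 1, 2 → 2
1: 0
2: 0
Total: 5 + 4 + 2 + 2 + 0 + 0 = 13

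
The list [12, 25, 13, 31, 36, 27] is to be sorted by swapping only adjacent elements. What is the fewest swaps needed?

Minimum adjacent swaps = number of inversions (each swap of adjacent out-of-order elements removes one inversion and no swap can remove more).
Count inversions — for each element, later elements that are smaller:
12: none → 0
25: 13 → 1
13: none → 0
31: 27 → 1
36: 27 → 1
27: none → 0
Total inversions: 0 + 1 + 0 + 1 + 1 + 0 = 3

Swaps: 3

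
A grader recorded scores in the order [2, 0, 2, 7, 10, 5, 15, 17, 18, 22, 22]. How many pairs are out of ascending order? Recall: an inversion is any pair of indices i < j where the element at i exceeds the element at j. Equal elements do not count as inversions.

Sweep left to right; for each value list the smaller values that follow it:
2 → 0 → 1
0 → none → 0
2 → none → 0
7 → 5 → 1
10 → 5 → 1
5 → none → 0
15 → none → 0
17 → none → 0
18 → none → 0
22 → none → 0
22 → none → 0
Sum: 1 + 0 + 0 + 1 + 1 + 0 + 0 + 0 + 0 + 0 + 0 = 3

There are 3 inversions.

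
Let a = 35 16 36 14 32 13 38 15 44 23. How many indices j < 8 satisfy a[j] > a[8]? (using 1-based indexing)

The element at index 8 is 15.
Elements before it: 35, 16, 36, 14, 32, 13, 38
Those larger than 15: 35, 16, 36, 32, 38

5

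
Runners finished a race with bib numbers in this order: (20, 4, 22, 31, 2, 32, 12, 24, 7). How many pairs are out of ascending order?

17

Count, for each position, how many later elements it exceeds:
20: 4
4: 1
22: 3
31: 4
2: 0
32: 3
12: 1
24: 1
7: 0
Sum: 4 + 1 + 3 + 4 + 0 + 3 + 1 + 1 + 0 = 17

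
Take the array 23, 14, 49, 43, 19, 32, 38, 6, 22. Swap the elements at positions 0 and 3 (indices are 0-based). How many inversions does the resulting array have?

Positions 0 and 3 hold 23 and 43; after swapping, the array is [43, 14, 49, 23, 19, 32, 38, 6, 22].
Element-by-element contributions:
43 → 14, 23, 19, 32, 38, 6, 22 → 7
14 → 6 → 1
49 → 23, 19, 32, 38, 6, 22 → 6
23 → 19, 6, 22 → 3
19 → 6 → 1
32 → 6, 22 → 2
38 → 6, 22 → 2
6 → none → 0
22 → none → 0
Sum: 7 + 1 + 6 + 3 + 1 + 2 + 2 + 0 + 0 = 22

22 inversions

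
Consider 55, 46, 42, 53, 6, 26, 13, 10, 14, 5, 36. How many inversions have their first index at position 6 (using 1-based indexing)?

The element at index 6 is 26.
Elements after it: 13, 10, 14, 5, 36
Those smaller than 26: 13, 10, 14, 5

4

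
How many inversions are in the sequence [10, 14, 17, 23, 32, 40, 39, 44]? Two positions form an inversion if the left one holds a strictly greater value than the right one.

There is 1 out-of-order pair.

For each element, count later entries that are smaller:
10: 0
14: 0
17: 0
23: 0
32: 0
40: 1
39: 0
44: 0
Sum: 0 + 0 + 0 + 0 + 0 + 1 + 0 + 0 = 1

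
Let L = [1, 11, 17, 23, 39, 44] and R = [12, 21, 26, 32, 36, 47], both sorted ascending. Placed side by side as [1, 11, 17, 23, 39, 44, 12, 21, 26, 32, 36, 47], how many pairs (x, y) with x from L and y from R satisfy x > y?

13 split inversions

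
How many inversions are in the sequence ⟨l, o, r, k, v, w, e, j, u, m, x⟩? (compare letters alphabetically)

Count, for each position, how many later elements it exceeds:
l: 3
o: 4
r: 4
k: 2
v: 4
w: 4
e: 0
j: 0
u: 1
m: 0
x: 0
Sum: 3 + 4 + 4 + 2 + 4 + 4 + 0 + 0 + 1 + 0 + 0 = 22

22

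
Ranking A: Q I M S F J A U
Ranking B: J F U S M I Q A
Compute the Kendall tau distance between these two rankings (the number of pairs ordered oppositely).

20

Assign each item its position (1..8) in the first ordering, then rewrite the second ordering as that position sequence:
positions: Q→1, I→2, M→3, S→4, F→5, J→6, A→7, U→8
second ordering as positions: [6, 5, 8, 4, 3, 2, 1, 7]
Discordant pairs = inversions in this position sequence.
6: 5, 4, 3, 2, 1 → 5
5: 4, 3, 2, 1 → 4
8: 4, 3, 2, 1, 7 → 5
4: 3, 2, 1 → 3
3: 2, 1 → 2
2: 1 → 1
1: 0
7: 0
Total: 5 + 4 + 5 + 3 + 2 + 1 + 0 + 0 = 20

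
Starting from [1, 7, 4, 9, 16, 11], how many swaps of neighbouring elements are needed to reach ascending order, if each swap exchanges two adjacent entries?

2 adjacent swaps

The minimum number of adjacent swaps to sort an array equals its inversion count, since every such swap removes exactly one inversion.
Count inversions — for each element, later elements that are smaller:
1: none → 0
7: 4 → 1
4: none → 0
9: none → 0
16: 11 → 1
11: none → 0
Total inversions: 0 + 1 + 0 + 0 + 1 + 0 = 2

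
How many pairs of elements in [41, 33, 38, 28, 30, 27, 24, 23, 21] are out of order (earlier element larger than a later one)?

Out-of-order pairs: 34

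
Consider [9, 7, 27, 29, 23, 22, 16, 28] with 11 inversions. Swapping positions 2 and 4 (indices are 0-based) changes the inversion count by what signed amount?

-1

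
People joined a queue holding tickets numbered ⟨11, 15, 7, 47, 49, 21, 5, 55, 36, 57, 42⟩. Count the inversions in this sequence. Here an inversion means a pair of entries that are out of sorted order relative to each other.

Out-of-order pairs: 17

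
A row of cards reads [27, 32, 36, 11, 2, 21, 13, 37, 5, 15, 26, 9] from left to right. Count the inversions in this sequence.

For each element, count later entries that are smaller:
27: 8
32: 8
36: 8
11: 3
2: 0
21: 4
13: 2
37: 4
5: 0
15: 1
26: 1
9: 0
Sum: 8 + 8 + 8 + 3 + 0 + 4 + 2 + 4 + 0 + 1 + 1 + 0 = 39

39 out-of-order pairs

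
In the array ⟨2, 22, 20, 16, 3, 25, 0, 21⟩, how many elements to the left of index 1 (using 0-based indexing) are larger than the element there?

0 such elements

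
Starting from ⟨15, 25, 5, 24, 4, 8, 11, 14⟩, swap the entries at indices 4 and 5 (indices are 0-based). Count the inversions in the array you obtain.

17 inversions

Positions 4 and 5 hold 4 and 8; after swapping, the array is [15, 25, 5, 24, 8, 4, 11, 14].
Element-by-element contributions:
15: 5
25: 6
5: 1
24: 4
8: 1
4: 0
11: 0
14: 0
Sum: 5 + 6 + 1 + 4 + 1 + 0 + 0 + 0 = 17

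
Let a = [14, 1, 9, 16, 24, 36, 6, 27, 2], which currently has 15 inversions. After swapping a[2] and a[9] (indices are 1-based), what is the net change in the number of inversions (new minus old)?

+1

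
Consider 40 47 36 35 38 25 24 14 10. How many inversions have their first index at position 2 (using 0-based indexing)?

5

The element at index 2 is 36.
Elements after it: 35, 38, 25, 24, 14, 10
Those smaller than 36: 35, 25, 24, 14, 10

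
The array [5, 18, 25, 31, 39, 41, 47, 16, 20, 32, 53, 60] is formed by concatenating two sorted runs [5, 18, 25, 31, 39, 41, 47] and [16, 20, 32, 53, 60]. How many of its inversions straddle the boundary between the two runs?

14 cross-inversions

Count, for every r in R, how many entries of L exceed r:
r = 16: 18, 25, 31, 39, 41, 47 → 6
r = 20: 25, 31, 39, 41, 47 → 5
r = 32: 39, 41, 47 → 3
r = 53: none → 0
r = 60: none → 0
Cross-inversions: 6 + 5 + 3 + 0 + 0 = 14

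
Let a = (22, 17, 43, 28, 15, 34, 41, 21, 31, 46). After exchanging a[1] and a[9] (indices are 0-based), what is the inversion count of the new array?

29 inversions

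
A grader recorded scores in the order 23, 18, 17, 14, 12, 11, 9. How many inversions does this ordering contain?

Count, for each position, how many later elements it exceeds:
23 → 18, 17, 14, 12, 11, 9 → 6
18 → 17, 14, 12, 11, 9 → 5
17 → 14, 12, 11, 9 → 4
14 → 12, 11, 9 → 3
12 → 11, 9 → 2
11 → 9 → 1
9 → none → 0
Sum: 6 + 5 + 4 + 3 + 2 + 1 + 0 = 21

21 inversions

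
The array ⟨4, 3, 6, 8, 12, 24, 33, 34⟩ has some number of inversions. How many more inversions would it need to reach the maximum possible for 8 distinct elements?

27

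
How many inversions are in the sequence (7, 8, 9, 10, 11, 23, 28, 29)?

There are 0 inversions.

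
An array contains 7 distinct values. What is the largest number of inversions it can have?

A reversed (strictly descending) arrangement makes every pair an inversion, giving C(7, 2) inversions.
C(7, 2) = 7·6/2 = 21

21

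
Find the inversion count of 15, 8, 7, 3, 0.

For each element, count later entries that are smaller:
15 → 8, 7, 3, 0 → 4
8 → 7, 3, 0 → 3
7 → 3, 0 → 2
3 → 0 → 1
0 → none → 0
Sum: 4 + 3 + 2 + 1 + 0 = 10

10 out-of-order pairs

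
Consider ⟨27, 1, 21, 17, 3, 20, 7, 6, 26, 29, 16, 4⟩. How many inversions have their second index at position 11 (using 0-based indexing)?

The element at index 11 is 4.
Elements before it: 27, 1, 21, 17, 3, 20, 7, 6, 26, 29, 16
Those larger than 4: 27, 21, 17, 20, 7, 6, 26, 29, 16

9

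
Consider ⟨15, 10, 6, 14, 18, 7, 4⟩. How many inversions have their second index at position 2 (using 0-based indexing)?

2

The element at index 2 is 6.
Elements before it: 15, 10
Those larger than 6: 15, 10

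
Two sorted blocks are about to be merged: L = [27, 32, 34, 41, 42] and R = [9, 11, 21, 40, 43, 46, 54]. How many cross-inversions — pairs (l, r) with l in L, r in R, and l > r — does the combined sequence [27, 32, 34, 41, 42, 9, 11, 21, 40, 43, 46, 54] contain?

Take each right-half value and tally the left-half values above it:
r = 9: 27, 32, 34, 41, 42 → 5
r = 11: 27, 32, 34, 41, 42 → 5
r = 21: 27, 32, 34, 41, 42 → 5
r = 40: 41, 42 → 2
r = 43: none → 0
r = 46: none → 0
r = 54: none → 0
Cross-inversions: 5 + 5 + 5 + 2 + 0 + 0 + 0 = 17

Split inversions: 17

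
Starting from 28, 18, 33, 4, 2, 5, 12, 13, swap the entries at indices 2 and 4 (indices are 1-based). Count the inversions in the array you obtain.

Positions 2 and 4 hold 18 and 4; after swapping, the array is [28, 4, 33, 18, 2, 5, 12, 13].
Sweep left to right; for each value list the smaller values that follow it:
28: 6
4: 1
33: 5
18: 4
2: 0
5: 0
12: 0
13: 0
Sum: 6 + 1 + 5 + 4 + 0 + 0 + 0 + 0 = 16

There are 16 inversions.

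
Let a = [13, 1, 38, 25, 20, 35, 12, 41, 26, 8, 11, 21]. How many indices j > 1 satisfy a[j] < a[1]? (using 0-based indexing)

The element at index 1 is 1.
Elements after it: 38, 25, 20, 35, 12, 41, 26, 8, 11, 21
None of them are smaller than 1.

0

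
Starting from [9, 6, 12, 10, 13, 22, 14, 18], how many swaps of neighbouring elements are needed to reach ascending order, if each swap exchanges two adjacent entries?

Each adjacent swap fixes exactly one inversion, so the minimum swap count equals the number of inversions.
Count inversions — for each element, later elements that are smaller:
9: 6 → 1
6: none → 0
12: 10 → 1
10: none → 0
13: none → 0
22: 14, 18 → 2
14: none → 0
18: none → 0
Total inversions: 1 + 0 + 1 + 0 + 0 + 2 + 0 + 0 = 4

4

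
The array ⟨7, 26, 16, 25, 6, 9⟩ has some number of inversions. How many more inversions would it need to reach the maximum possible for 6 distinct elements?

6

Maximum inversions for 6 distinct elements is C(6, 2) = 6·5/2 = 15.
Current inversions — for each element, count later smaller elements:
7: 1
26: 4
16: 2
25: 2
6: 0
9: 0
Current total: 1 + 4 + 2 + 2 + 0 + 0 = 9
Shortfall: 15 − 9 = 6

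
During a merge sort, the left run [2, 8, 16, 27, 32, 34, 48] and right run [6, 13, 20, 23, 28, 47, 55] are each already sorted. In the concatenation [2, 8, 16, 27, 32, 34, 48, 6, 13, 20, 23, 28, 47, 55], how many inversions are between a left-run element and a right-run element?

23

Take each right-half value and tally the left-half values above it:
r = 6: 8, 16, 27, 32, 34, 48 → 6
r = 13: 16, 27, 32, 34, 48 → 5
r = 20: 27, 32, 34, 48 → 4
r = 23: 27, 32, 34, 48 → 4
r = 28: 32, 34, 48 → 3
r = 47: 48 → 1
r = 55: none → 0
Cross-inversions: 6 + 5 + 4 + 4 + 3 + 1 + 0 = 23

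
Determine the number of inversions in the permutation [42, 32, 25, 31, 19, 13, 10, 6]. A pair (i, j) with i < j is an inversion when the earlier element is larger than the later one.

There are 27 inversions.

Element-by-element contributions:
42: 7
32: 6
25: 4
31: 4
19: 3
13: 2
10: 1
6: 0
Sum: 7 + 6 + 4 + 4 + 3 + 2 + 1 + 0 = 27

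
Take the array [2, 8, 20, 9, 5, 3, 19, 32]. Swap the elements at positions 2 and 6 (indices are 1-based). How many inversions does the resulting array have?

6 inversions

Positions 2 and 6 hold 8 and 3; after swapping, the array is [2, 3, 20, 9, 5, 8, 19, 32].
Count, for each position, how many later elements it exceeds:
2: 0
3: 0
20: 4
9: 2
5: 0
8: 0
19: 0
32: 0
Sum: 0 + 0 + 4 + 2 + 0 + 0 + 0 + 0 = 6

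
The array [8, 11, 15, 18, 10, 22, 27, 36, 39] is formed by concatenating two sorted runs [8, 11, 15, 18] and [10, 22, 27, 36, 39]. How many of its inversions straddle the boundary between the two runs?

3 cross-inversions

Count, for every r in R, how many entries of L exceed r:
r = 10: 11, 15, 18 → 3
r = 22: none → 0
r = 27: none → 0
r = 36: none → 0
r = 39: none → 0
Cross-inversions: 3 + 0 + 0 + 0 + 0 = 3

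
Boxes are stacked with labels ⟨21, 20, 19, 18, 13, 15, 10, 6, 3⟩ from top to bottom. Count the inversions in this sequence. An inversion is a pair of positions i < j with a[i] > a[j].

35 inversions

Sweep left to right; for each value list the smaller values that follow it:
21 → 20, 19, 18, 13, 15, 10, 6, 3 → 8
20 → 19, 18, 13, 15, 10, 6, 3 → 7
19 → 18, 13, 15, 10, 6, 3 → 6
18 → 13, 15, 10, 6, 3 → 5
13 → 10, 6, 3 → 3
15 → 10, 6, 3 → 3
10 → 6, 3 → 2
6 → 3 → 1
3 → none → 0
Sum: 8 + 7 + 6 + 5 + 3 + 3 + 2 + 1 + 0 = 35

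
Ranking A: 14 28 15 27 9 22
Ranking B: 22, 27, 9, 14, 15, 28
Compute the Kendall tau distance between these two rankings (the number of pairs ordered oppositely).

There are 12 discordant pairs.

Assign each item its position (1..6) in the first ordering, then rewrite the second ordering as that position sequence:
positions: 14→1, 28→2, 15→3, 27→4, 9→5, 22→6
second ordering as positions: [6, 4, 5, 1, 3, 2]
Discordant pairs = inversions in this position sequence.
6: 4, 5, 1, 3, 2 → 5
4: 1, 3, 2 → 3
5: 1, 3, 2 → 3
1: 0
3: 2 → 1
2: 0
Total: 5 + 3 + 3 + 0 + 1 + 0 = 12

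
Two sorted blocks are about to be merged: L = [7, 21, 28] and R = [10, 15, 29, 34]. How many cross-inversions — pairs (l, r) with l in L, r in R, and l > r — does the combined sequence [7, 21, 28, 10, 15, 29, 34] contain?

There are 4 split inversions.

Take each right-half value and tally the left-half values above it:
r = 10: 21, 28 → 2
r = 15: 21, 28 → 2
r = 29: none → 0
r = 34: none → 0
Cross-inversions: 2 + 2 + 0 + 0 = 4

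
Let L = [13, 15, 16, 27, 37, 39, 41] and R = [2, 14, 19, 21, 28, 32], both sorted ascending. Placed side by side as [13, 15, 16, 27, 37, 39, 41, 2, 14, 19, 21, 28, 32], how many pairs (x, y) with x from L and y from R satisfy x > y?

27

For each element r of the right run, count left-run elements greater than r:
r = 2: 13, 15, 16, 27, 37, 39, 41 → 7
r = 14: 15, 16, 27, 37, 39, 41 → 6
r = 19: 27, 37, 39, 41 → 4
r = 21: 27, 37, 39, 41 → 4
r = 28: 37, 39, 41 → 3
r = 32: 37, 39, 41 → 3
Cross-inversions: 7 + 6 + 4 + 4 + 3 + 3 = 27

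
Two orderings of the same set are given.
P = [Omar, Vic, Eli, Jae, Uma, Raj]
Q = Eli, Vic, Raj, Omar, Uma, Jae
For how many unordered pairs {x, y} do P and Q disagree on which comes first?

7 disagreeing pairs

Assign each item its position (1..6) in the first ordering, then rewrite the second ordering as that position sequence:
positions: Omar→1, Vic→2, Eli→3, Jae→4, Uma→5, Raj→6
second ordering as positions: [3, 2, 6, 1, 5, 4]
Discordant pairs = inversions in this position sequence.
3: 2, 1 → 2
2: 1 → 1
6: 1, 5, 4 → 3
1: 0
5: 4 → 1
4: 0
Total: 2 + 1 + 3 + 0 + 1 + 0 = 7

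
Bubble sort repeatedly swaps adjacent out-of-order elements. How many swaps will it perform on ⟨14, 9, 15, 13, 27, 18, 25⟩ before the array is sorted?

Minimum adjacent swaps = number of inversions (each swap of adjacent out-of-order elements removes one inversion and no swap can remove more).
Count inversions — for each element, later elements that are smaller:
14: 9, 13 → 2
9: none → 0
15: 13 → 1
13: none → 0
27: 18, 25 → 2
18: none → 0
25: none → 0
Total inversions: 2 + 0 + 1 + 0 + 2 + 0 + 0 = 5

5 swaps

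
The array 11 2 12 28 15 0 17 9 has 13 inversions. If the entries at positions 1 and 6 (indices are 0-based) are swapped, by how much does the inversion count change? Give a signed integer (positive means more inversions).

+5

Positions 1 and 6 hold 2 and 17; after swapping, the array is [11, 17, 12, 28, 15, 0, 2, 9].
Element-by-element contributions:
11 → 0, 2, 9 → 3
17 → 12, 15, 0, 2, 9 → 5
12 → 0, 2, 9 → 3
28 → 15, 0, 2, 9 → 4
15 → 0, 2, 9 → 3
0 → none → 0
2 → none → 0
9 → none → 0
Sum: 3 + 5 + 3 + 4 + 3 + 0 + 0 + 0 = 18
Change: 18 − 13 = +5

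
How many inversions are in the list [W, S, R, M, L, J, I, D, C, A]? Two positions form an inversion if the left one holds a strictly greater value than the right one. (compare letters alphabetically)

Count, for each position, how many later elements it exceeds:
W: 9
S: 8
R: 7
M: 6
L: 5
J: 4
I: 3
D: 2
C: 1
A: 0
Sum: 9 + 8 + 7 + 6 + 5 + 4 + 3 + 2 + 1 + 0 = 45

45 out-of-order pairs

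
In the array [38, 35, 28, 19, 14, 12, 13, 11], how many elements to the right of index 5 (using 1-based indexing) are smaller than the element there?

3

The element at index 5 is 14.
Elements after it: 12, 13, 11
Those smaller than 14: 12, 13, 11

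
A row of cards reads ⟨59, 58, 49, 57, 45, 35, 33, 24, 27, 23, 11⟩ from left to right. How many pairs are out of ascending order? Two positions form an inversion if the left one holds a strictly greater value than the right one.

For each element, count later entries that are smaller:
59 → 58, 49, 57, 45, 35, 33, 24, 27, 23, 11 → 10
58 → 49, 57, 45, 35, 33, 24, 27, 23, 11 → 9
49 → 45, 35, 33, 24, 27, 23, 11 → 7
57 → 45, 35, 33, 24, 27, 23, 11 → 7
45 → 35, 33, 24, 27, 23, 11 → 6
35 → 33, 24, 27, 23, 11 → 5
33 → 24, 27, 23, 11 → 4
24 → 23, 11 → 2
27 → 23, 11 → 2
23 → 11 → 1
11 → none → 0
Sum: 10 + 9 + 7 + 7 + 6 + 5 + 4 + 2 + 2 + 1 + 0 = 53

53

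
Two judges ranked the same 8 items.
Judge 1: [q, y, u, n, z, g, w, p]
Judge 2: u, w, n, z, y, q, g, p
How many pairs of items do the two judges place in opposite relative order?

Assign each item its position (1..8) in the first ordering, then rewrite the second ordering as that position sequence:
positions: q→1, y→2, u→3, n→4, z→5, g→6, w→7, p→8
second ordering as positions: [3, 7, 4, 5, 2, 1, 6, 8]
Discordant pairs = inversions in this position sequence.
3: 2, 1 → 2
7: 4, 5, 2, 1, 6 → 5
4: 2, 1 → 2
5: 2, 1 → 2
2: 1 → 1
1: 0
6: 0
8: 0
Total: 2 + 5 + 2 + 2 + 1 + 0 + 0 + 0 = 12

12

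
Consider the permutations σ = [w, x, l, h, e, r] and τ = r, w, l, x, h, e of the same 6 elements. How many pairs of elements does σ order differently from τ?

6

Assign each item its position (1..6) in the first ordering, then rewrite the second ordering as that position sequence:
positions: w→1, x→2, l→3, h→4, e→5, r→6
second ordering as positions: [6, 1, 3, 2, 4, 5]
Discordant pairs = inversions in this position sequence.
6: 1, 3, 2, 4, 5 → 5
1: 0
3: 2 → 1
2: 0
4: 0
5: 0
Total: 5 + 0 + 1 + 0 + 0 + 0 = 6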